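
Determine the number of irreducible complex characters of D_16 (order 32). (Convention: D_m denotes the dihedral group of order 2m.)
11

Working: The number of irreducible complex representations of a finite group equals its number of conjugacy classes. D_16 has 11 conjugacy classes (n/2 + 3 for n even), so D_16 (order 32) has exactly 11 irreducible complex representations.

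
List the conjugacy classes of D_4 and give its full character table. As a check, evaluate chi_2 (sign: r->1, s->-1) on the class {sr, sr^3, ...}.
Conjugacy classes: {e} of size 1, {r^2} of size 1, {r^1, r^3} of size 2, {s, sr^2, ...} of size 2, {sr, sr^3, ...} of size 2.
Character table:
  irrep \ class              {e} (size 1)  {r^2} (size 1)  {r^1, r^3} (size 2)  {s, sr^2, ...} (size 2)  {sr, sr^3, ...} (size 2)
  chi_1 (triv)               1             1               1                    1                        1                       
  chi_2 (sign: r->1, s->-1)  1             1               1                    -1                       -1                      
  chi_3 (r->-1, s->1)        1             1               -1                   1                        -1                      
  chi_4 (r->-1, s->-1)       1             1               -1                   -1                       1                       
  chi_5 (2d, j=1)            2             -2              0                    0                        0                       

Spot check: chi_2 (sign: r->1, s->-1) on {sr, sr^3, ...} = -1.

Working: D_4 has order 2*4 = 8 with 5 conjugacy classes, hence 5 irreducibles. Sum of squared dims 1 + 1 + 1 + 1 + 4 = 8 = |G|. Linear characters come from the abelianisation; the 2-dimensional irreps have character r^k -> 2*cos(2*pi*j*k/4), reflections -> 0.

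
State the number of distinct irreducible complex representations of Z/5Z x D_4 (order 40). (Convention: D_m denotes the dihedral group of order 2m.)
25

Explanation: The number of irreducible complex representations of a finite group equals its number of conjugacy classes. For a direct product, #classes(G x H) = #classes(G) * #classes(H). Z/5Z has 5 classes (abelian), D_4 has 5 classes, so 5 * 5 = 25, so Z/5Z x D_4 (order 40) has exactly 25 irreducible complex representations.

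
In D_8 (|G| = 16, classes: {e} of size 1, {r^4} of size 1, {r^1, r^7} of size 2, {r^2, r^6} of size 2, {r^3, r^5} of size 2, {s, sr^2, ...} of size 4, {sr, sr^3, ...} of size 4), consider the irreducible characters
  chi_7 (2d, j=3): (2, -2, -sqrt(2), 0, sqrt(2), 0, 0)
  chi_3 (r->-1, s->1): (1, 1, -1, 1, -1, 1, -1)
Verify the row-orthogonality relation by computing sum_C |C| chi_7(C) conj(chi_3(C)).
Sum = 0; so <chi_7, chi_3> = 0 (distinct irreducibles are orthogonal).

Reasoning: Compute term by term over conjugacy classes (|C| * chi_7(C) * conj(chi_3(C))):
  1*(2)*conj(1) + 1*(-2)*conj(1) + 2*(-sqrt(2))*conj(-1) + 2*(0)*conj(1) + 2*(sqrt(2))*conj(-1) + 4*(0)*conj(1) + 4*(0)*conj(-1)
  = (2) + (-2) + (2*sqrt(2)) + (0) + (-2*sqrt(2)) + (0) + (0)
  = 0.
Dividing by |G| = 16 gives 0/16 = 0, matching the row-orthogonality relation <chi_7, chi_3> = [chi_7 = chi_3].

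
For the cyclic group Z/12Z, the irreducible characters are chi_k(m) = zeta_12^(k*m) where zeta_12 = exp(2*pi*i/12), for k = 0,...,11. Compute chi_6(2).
chi_6(2) = zeta_12^12 = 1

chi_6(2) = zeta_12^(6*2) = zeta_12^12. Since zeta_12^12 = 1, this equals zeta_12^0 = exp(2*pi*i*0/12) = 1.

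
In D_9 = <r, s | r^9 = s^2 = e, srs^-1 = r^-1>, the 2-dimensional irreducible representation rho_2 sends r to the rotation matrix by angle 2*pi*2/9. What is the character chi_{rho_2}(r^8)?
chi_{rho_2}(r^8) = 2*cos(2*pi*2*8/9) = 2*cos(4*pi/9)

Reasoning: rho_2(r^8) is rotation by angle 2*pi*2*8/9, whose trace is 2*cos(2*pi*2*8/9) = 2*cos(4*pi/9).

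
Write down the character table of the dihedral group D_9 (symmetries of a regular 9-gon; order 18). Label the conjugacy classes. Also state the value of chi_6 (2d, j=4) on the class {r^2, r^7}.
Conjugacy classes: {e} of size 1, {r^1, r^8} of size 2, {r^2, r^7} of size 2, {r^3, r^6} of size 2, {r^4, r^5} of size 2, {s, sr, ..., sr^8} of size 9.
Character table:
  irrep \ class              {e} (size 1)  {r^1, r^8} (size 2)  {r^2, r^7} (size 2)  {r^3, r^6} (size 2)  {r^4, r^5} (size 2)  {s, sr, ..., sr^8} (size 9)
  chi_1 (triv)               1             1                    1                    1                    1                    1                          
  chi_2 (sign: r->1, s->-1)  1             1                    1                    1                    1                    -1                         
  chi_3 (2d, j=1)            2             2*cos(2*pi/9)        2*cos(4*pi/9)        -1                   -2*cos(pi/9)         0                          
  chi_4 (2d, j=2)            2             2*cos(4*pi/9)        -2*cos(pi/9)         -1                   2*cos(2*pi/9)        0                          
  chi_5 (2d, j=3)            2             -1                   -1                   2                    -1                   0                          
  chi_6 (2d, j=4)            2             -2*cos(pi/9)         2*cos(2*pi/9)        -1                   2*cos(4*pi/9)        0                          

Spot check: chi_6 (2d, j=4) on {r^2, r^7} = 2*cos(2*pi/9).

Details: D_9 has order 2*9 = 18 with 6 conjugacy classes, hence 6 irreducibles. Sum of squared dims 1 + 1 + 4 + 4 + 4 + 4 = 18 = |G|. Linear characters come from the abelianisation; the 2-dimensional irreps have character r^k -> 2*cos(2*pi*j*k/9), reflections -> 0.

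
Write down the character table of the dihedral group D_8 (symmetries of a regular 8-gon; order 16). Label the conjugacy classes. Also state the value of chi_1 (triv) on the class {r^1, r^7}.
Conjugacy classes: {e} of size 1, {r^4} of size 1, {r^1, r^7} of size 2, {r^2, r^6} of size 2, {r^3, r^5} of size 2, {s, sr^2, ...} of size 4, {sr, sr^3, ...} of size 4.
Character table:
  irrep \ class              {e} (size 1)  {r^4} (size 1)  {r^1, r^7} (size 2)  {r^2, r^6} (size 2)  {r^3, r^5} (size 2)  {s, sr^2, ...} (size 4)  {sr, sr^3, ...} (size 4)
  chi_1 (triv)               1             1               1                    1                    1                    1                        1                       
  chi_2 (sign: r->1, s->-1)  1             1               1                    1                    1                    -1                       -1                      
  chi_3 (r->-1, s->1)        1             1               -1                   1                    -1                   1                        -1                      
  chi_4 (r->-1, s->-1)       1             1               -1                   1                    -1                   -1                       1                       
  chi_5 (2d, j=1)            2             -2              sqrt(2)              0                    -sqrt(2)             0                        0                       
  chi_6 (2d, j=2)            2             2               0                    -2                   0                    0                        0                       
  chi_7 (2d, j=3)            2             -2              -sqrt(2)             0                    sqrt(2)              0                        0                       

Spot check: chi_1 (triv) on {r^1, r^7} = 1.

D_8 has order 2*8 = 16 with 7 conjugacy classes, hence 7 irreducibles. Sum of squared dims 1 + 1 + 1 + 1 + 4 + 4 + 4 = 16 = |G|. Linear characters come from the abelianisation; the 2-dimensional irreps have character r^k -> 2*cos(2*pi*j*k/8), reflections -> 0.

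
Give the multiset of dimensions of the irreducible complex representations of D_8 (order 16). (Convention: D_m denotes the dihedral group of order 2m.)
Dimensions: 1, 1, 1, 1, 2, 2, 2

Derivation: There are 7 irreducibles (= number of conjugacy classes). Their dimensions d_i satisfy sum d_i^2 = |G| = 16: 1 + 1 + 1 + 1 + 4 + 4 + 4 = 16.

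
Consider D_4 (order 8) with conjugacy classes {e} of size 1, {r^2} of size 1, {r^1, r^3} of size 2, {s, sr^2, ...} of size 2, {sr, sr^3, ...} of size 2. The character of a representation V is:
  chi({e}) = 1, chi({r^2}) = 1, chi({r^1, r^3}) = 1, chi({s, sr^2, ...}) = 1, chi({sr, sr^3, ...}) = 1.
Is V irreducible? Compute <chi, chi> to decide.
Irreducible: <chi, chi> = 1.

Working: <chi, chi> = (1/|G|) sum_C |C| * |chi(C)|^2 = (1/8)[1*|1|^2 + 1*|1|^2 + 2*|1|^2 + 2*|1|^2 + 2*|1|^2]
  = (1/8)[(1) + (1) + (2) + (2) + (2)] = 8/8 = 1.
A character is irreducible iff <chi, chi> = 1, so this representation is irreducible.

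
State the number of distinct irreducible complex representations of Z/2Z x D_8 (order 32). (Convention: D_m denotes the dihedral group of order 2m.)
14

Explanation: The number of irreducible complex representations of a finite group equals its number of conjugacy classes. For a direct product, #classes(G x H) = #classes(G) * #classes(H). Z/2Z has 2 classes (abelian), D_8 has 7 classes, so 2 * 7 = 14, so Z/2Z x D_8 (order 32) has exactly 14 irreducible complex representations.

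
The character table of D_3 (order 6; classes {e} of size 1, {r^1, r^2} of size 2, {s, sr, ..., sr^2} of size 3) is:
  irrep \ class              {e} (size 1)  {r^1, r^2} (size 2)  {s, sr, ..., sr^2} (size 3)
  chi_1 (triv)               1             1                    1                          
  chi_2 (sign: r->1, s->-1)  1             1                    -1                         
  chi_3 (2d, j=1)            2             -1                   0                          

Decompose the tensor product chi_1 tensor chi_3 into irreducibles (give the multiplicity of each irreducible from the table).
chi_1 tensor chi_3 = chi_3 (all other irreducibles have multiplicity 0).

The character of a tensor product is the pointwise product (chi_1 * chi_3)(C) = chi_1(C) * chi_3(C):
  {e}: (1)*(2), {r^1, r^2}: (1)*(-1), {s, sr, ..., sr^2}: (1)*(0)
so (chi_1 * chi_3) takes values
  {e} -> 2, {r^1, r^2} -> -1, {s, sr, ..., sr^2} -> 0.
Now take the inner product of this character with each irreducible chi from the table, <chi_1*chi_3, chi> = (1/6) sum_C |C| (chi_1*chi_3)(C) conj(chi(C)):
  <chi_1*chi_3, chi_1> = (1/6)[1*(2)*conj(1) + 2*(-1)*conj(1) + 3*(0)*conj(1)]
      = (1/6)[(2) + (-2) + (0)] = 0/6 = 0
  <chi_1*chi_3, chi_2> = (1/6)[1*(2)*conj(1) + 2*(-1)*conj(1) + 3*(0)*conj(-1)]
      = (1/6)[(2) + (-2) + (0)] = 0/6 = 0
  <chi_1*chi_3, chi_3> = (1/6)[1*(2)*conj(2) + 2*(-1)*conj(-1) + 3*(0)*conj(0)]
      = (1/6)[(4) + (2) + (0)] = 6/6 = 1
Hence the multiplicities are chi_3: 1. Dimension check: dim(chi_1)*dim(chi_3) = 1*2 = 2 and sum (mult * dim) = 1*2 = 2.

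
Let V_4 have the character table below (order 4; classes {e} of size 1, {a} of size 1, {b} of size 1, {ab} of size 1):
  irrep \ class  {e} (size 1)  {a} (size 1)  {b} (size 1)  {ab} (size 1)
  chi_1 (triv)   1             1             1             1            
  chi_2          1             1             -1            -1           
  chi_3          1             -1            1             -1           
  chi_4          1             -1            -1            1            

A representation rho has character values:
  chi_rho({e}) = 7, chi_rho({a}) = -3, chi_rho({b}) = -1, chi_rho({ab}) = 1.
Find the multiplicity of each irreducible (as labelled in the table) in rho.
Multiplicities: chi_1: 1, chi_2: 1, chi_3: 2, chi_4: 3.

Solution. Use <chi_rho, chi> = (1/|G|) sum_C |C| * chi_rho(C) * conj(chi(C)) with |G| = 4 for each irreducible chi in the table:
  <chi_rho, chi_1> = (1/4)[1*(7)*conj(1) + 1*(-3)*conj(1) + 1*(-1)*conj(1) + 1*(1)*conj(1)]
      = (1/4)[(7) + (-3) + (-1) + (1)] = 4/4 = 1
  <chi_rho, chi_2> = (1/4)[1*(7)*conj(1) + 1*(-3)*conj(1) + 1*(-1)*conj(-1) + 1*(1)*conj(-1)]
      = (1/4)[(7) + (-3) + (1) + (-1)] = 4/4 = 1
  <chi_rho, chi_3> = (1/4)[1*(7)*conj(1) + 1*(-3)*conj(-1) + 1*(-1)*conj(1) + 1*(1)*conj(-1)]
      = (1/4)[(7) + (3) + (-1) + (-1)] = 8/4 = 2
  <chi_rho, chi_4> = (1/4)[1*(7)*conj(1) + 1*(-3)*conj(-1) + 1*(-1)*conj(-1) + 1*(1)*conj(1)]
      = (1/4)[(7) + (3) + (1) + (1)] = 12/4 = 3
Dimension check: dim(rho) = sum (mult * dim) = 1*1 + 1*1 + 2*1 + 3*1 = 7 = chi_rho(e) = 7.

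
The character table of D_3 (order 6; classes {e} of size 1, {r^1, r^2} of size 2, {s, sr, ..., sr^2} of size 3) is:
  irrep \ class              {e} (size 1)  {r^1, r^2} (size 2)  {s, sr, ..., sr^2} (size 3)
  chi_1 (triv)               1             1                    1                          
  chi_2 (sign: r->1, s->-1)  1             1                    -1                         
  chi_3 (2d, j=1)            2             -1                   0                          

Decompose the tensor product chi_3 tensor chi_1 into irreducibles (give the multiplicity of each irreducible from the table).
chi_3 tensor chi_1 = chi_3 (all other irreducibles have multiplicity 0).

Argument: The character of a tensor product is the pointwise product (chi_3 * chi_1)(C) = chi_3(C) * chi_1(C):
  {e}: (2)*(1), {r^1, r^2}: (-1)*(1), {s, sr, ..., sr^2}: (0)*(1)
so (chi_3 * chi_1) takes values
  {e} -> 2, {r^1, r^2} -> -1, {s, sr, ..., sr^2} -> 0.
Now take the inner product of this character with each irreducible chi from the table, <chi_3*chi_1, chi> = (1/6) sum_C |C| (chi_3*chi_1)(C) conj(chi(C)):
  <chi_3*chi_1, chi_1> = (1/6)[1*(2)*conj(1) + 2*(-1)*conj(1) + 3*(0)*conj(1)]
      = (1/6)[(2) + (-2) + (0)] = 0/6 = 0
  <chi_3*chi_1, chi_2> = (1/6)[1*(2)*conj(1) + 2*(-1)*conj(1) + 3*(0)*conj(-1)]
      = (1/6)[(2) + (-2) + (0)] = 0/6 = 0
  <chi_3*chi_1, chi_3> = (1/6)[1*(2)*conj(2) + 2*(-1)*conj(-1) + 3*(0)*conj(0)]
      = (1/6)[(4) + (2) + (0)] = 6/6 = 1
Hence the multiplicities are chi_3: 1. Dimension check: dim(chi_3)*dim(chi_1) = 2*1 = 2 and sum (mult * dim) = 1*2 = 2.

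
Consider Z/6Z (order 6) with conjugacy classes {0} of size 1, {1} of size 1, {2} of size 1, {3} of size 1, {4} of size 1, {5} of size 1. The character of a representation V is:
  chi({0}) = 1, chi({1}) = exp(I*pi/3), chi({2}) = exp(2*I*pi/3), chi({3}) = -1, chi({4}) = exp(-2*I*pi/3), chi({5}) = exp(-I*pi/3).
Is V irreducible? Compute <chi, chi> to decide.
Irreducible: <chi, chi> = 1.

<chi, chi> = (1/|G|) sum_C |C| * |chi(C)|^2 = (1/6)[1*|1|^2 + 1*|exp(I*pi/3)|^2 + 1*|exp(2*I*pi/3)|^2 + 1*|-1|^2 + 1*|exp(-2*I*pi/3)|^2 + 1*|exp(-I*pi/3)|^2]
  = (1/6)[(1) + (1) + (1) + (1) + (1) + (1)] = 6/6 = 1.
(Exp terms are combined using exp(i*s)*conj(exp(i*t)) = exp(i*(s-t)), and sums of them are collapsed using the identity that for every m > 1 the m distinct m-th roots of unity sum to 0, e.g. 1 + exp(2*I*pi/3) + exp(-2*I*pi/3) = 0.)
A character is irreducible iff <chi, chi> = 1, so this representation is irreducible.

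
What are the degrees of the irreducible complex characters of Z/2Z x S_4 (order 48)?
Dimensions: 1, 1, 1, 1, 2, 2, 3, 3, 3, 3

Why: There are 10 irreducibles (= number of conjugacy classes). Their dimensions d_i satisfy sum d_i^2 = |G| = 48: 1 + 1 + 1 + 1 + 4 + 4 + 9 + 9 + 9 + 9 = 48. (For the product with Z/2Z: each of the 2 1-dim characters of Z/2Z tensors with each irrep of S_4, giving 2 copies of each S_4-dimension.)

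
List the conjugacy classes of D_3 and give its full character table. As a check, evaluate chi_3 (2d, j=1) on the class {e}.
Conjugacy classes: {e} of size 1, {r^1, r^2} of size 2, {s, sr, ..., sr^2} of size 3.
Character table:
  irrep \ class              {e} (size 1)  {r^1, r^2} (size 2)  {s, sr, ..., sr^2} (size 3)
  chi_1 (triv)               1             1                    1                          
  chi_2 (sign: r->1, s->-1)  1             1                    -1                         
  chi_3 (2d, j=1)            2             -1                   0                          

Spot check: chi_3 (2d, j=1) on {e} = 2.

Solution. D_3 has order 2*3 = 6 with 3 conjugacy classes, hence 3 irreducibles. Sum of squared dims 1 + 1 + 4 = 6 = |G|. Linear characters come from the abelianisation; the 2-dimensional irreps have character r^k -> 2*cos(2*pi*j*k/3), reflections -> 0.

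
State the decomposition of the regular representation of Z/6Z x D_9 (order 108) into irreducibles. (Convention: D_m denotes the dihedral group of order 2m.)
Each irreducible V_i of dimension d_i appears with multiplicity d_i, i.e. rho_reg = (direct sum over all irreducibles V_i) d_i V_i. The irreducible dimensions for Z/6Z x D_9 are 1, 1, 1, 1, 1, 1, 1, 1, 1, 1, 1, 1, 2, 2, 2, 2, 2, 2, 2, 2, 2, 2, 2, 2, 2, 2, 2, 2, 2, 2, 2, 2, 2, 2, 2, 2: 12 irreducibles of dimension 1, each with multiplicity 1; 24 irreducibles of dimension 2, each with multiplicity 2. Total dimension 12*1*1 + 24*2*2 = 108 = |G|.

Reasoning: General theorem: in the regular representation of a finite group G, each irreducible appears with multiplicity equal to its dimension. Check: dim(rho_reg) = sum d_i^2 = 1 + 1 + 1 + 1 + 1 + 1 + 1 + 1 + 1 + 1 + 1 + 1 + 4 + 4 + 4 + 4 + 4 + 4 + 4 + 4 + 4 + 4 + 4 + 4 + 4 + 4 + 4 + 4 + 4 + 4 + 4 + 4 + 4 + 4 + 4 + 4 = 108 = |G|.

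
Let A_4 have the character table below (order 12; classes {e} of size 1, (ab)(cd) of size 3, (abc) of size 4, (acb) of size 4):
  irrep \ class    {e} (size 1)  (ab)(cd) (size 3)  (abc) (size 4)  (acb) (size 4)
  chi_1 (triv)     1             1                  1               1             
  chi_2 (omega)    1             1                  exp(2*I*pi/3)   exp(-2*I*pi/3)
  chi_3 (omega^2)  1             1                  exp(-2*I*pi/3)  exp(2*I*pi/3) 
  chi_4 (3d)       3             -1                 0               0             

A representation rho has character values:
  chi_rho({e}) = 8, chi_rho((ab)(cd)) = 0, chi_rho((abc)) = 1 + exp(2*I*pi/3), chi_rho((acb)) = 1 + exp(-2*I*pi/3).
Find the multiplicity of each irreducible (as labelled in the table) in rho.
Multiplicities: chi_1: 1, chi_2: 1, chi_3: 0, chi_4: 2.

Use <chi_rho, chi> = (1/|G|) sum_C |C| * chi_rho(C) * conj(chi(C)) with |G| = 12 for each irreducible chi in the table:
  <chi_rho, chi_1> = (1/12)[1*(8)*conj(1) + 3*(0)*conj(1) + 4*(1 + exp(2*I*pi/3))*conj(1) + 4*(1 + exp(-2*I*pi/3))*conj(1)]
      = (1/12)[(8) + (0) + (4 + 4*exp(2*I*pi/3)) + (4 + 4*exp(-2*I*pi/3))] = 12/12 = 1
  <chi_rho, chi_2> = (1/12)[1*(8)*conj(1) + 3*(0)*conj(1) + 4*(1 + exp(2*I*pi/3))*conj(exp(2*I*pi/3)) + 4*(1 + exp(-2*I*pi/3))*conj(exp(-2*I*pi/3))]
      = (1/12)[(8) + (0) + (4 + 4*exp(-2*I*pi/3)) + (4 + 4*exp(2*I*pi/3))] = 12/12 = 1
  <chi_rho, chi_3> = (1/12)[1*(8)*conj(1) + 3*(0)*conj(1) + 4*(1 + exp(2*I*pi/3))*conj(exp(-2*I*pi/3)) + 4*(1 + exp(-2*I*pi/3))*conj(exp(2*I*pi/3))]
      = (1/12)[(8) + (0) + (-4) + (-4)] = 0/12 = 0
  <chi_rho, chi_4> = (1/12)[1*(8)*conj(3) + 3*(0)*conj(-1) + 4*(1 + exp(2*I*pi/3))*conj(0) + 4*(1 + exp(-2*I*pi/3))*conj(0)]
      = (1/12)[(24) + (0) + (0) + (0)] = 24/12 = 2
(Exp terms are combined using exp(i*s)*conj(exp(i*t)) = exp(i*(s-t)), and sums of them are collapsed using the identity that for every m > 1 the m distinct m-th roots of unity sum to 0, e.g. 1 + exp(2*I*pi/3) + exp(-2*I*pi/3) = 0.)
Dimension check: dim(rho) = sum (mult * dim) = 1*1 + 1*1 + 0*1 + 2*3 = 8 = chi_rho(e) = 8.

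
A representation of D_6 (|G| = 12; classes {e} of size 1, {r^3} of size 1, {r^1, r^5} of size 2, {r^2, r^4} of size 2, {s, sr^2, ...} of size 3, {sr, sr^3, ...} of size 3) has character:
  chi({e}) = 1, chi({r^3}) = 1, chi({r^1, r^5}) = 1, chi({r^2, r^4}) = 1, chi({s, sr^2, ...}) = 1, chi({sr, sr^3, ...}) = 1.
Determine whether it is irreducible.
Irreducible: <chi, chi> = 1.

Reasoning: <chi, chi> = (1/|G|) sum_C |C| * |chi(C)|^2 = (1/12)[1*|1|^2 + 1*|1|^2 + 2*|1|^2 + 2*|1|^2 + 3*|1|^2 + 3*|1|^2]
  = (1/12)[(1) + (1) + (2) + (2) + (3) + (3)] = 12/12 = 1.
A character is irreducible iff <chi, chi> = 1, so this representation is irreducible.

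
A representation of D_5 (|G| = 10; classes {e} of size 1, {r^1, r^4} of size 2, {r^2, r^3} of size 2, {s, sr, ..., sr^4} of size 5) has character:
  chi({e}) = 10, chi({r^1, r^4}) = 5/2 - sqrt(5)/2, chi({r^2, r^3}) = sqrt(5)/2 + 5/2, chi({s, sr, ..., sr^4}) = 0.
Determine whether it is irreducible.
Not irreducible (reducible): <chi, chi> = 13 > 1.

Working: <chi, chi> = (1/|G|) sum_C |C| * |chi(C)|^2 = (1/10)[1*|10|^2 + 2*|5/2 - sqrt(5)/2|^2 + 2*|sqrt(5)/2 + 5/2|^2 + 5*|0|^2]
  = (1/10)[(100) + (15 - 5*sqrt(5)) + (5*sqrt(5) + 15) + (0)] = 130/10 = 13.
A character is irreducible iff <chi, chi> = 1, so this representation is reducible.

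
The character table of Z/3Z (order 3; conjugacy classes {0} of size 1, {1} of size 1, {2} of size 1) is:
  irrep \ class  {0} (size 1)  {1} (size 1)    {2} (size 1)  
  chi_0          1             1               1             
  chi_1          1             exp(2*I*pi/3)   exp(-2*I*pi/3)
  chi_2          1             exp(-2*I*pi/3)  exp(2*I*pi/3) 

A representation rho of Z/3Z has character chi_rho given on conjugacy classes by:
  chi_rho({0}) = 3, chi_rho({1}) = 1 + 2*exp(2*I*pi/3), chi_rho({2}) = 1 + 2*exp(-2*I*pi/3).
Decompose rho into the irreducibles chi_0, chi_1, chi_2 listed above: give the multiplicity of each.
Multiplicities: chi_0: 1, chi_1: 2, chi_2: 0.

Justification: Use <chi_rho, chi> = (1/|G|) sum_C |C| * chi_rho(C) * conj(chi(C)) with |G| = 3 for each irreducible chi in the table:
  <chi_rho, chi_0> = (1/3)[1*(3)*conj(1) + 1*(1 + 2*exp(2*I*pi/3))*conj(1) + 1*(1 + 2*exp(-2*I*pi/3))*conj(1)]
      = (1/3)[(3) + (1 + 2*exp(2*I*pi/3)) + (1 + 2*exp(-2*I*pi/3))] = 3/3 = 1
  <chi_rho, chi_1> = (1/3)[1*(3)*conj(1) + 1*(1 + 2*exp(2*I*pi/3))*conj(exp(2*I*pi/3)) + 1*(1 + 2*exp(-2*I*pi/3))*conj(exp(-2*I*pi/3))]
      = (1/3)[(3) + (2 + exp(-2*I*pi/3)) + (2 + exp(2*I*pi/3))] = 6/3 = 2
  <chi_rho, chi_2> = (1/3)[1*(3)*conj(1) + 1*(1 + 2*exp(2*I*pi/3))*conj(exp(-2*I*pi/3)) + 1*(1 + 2*exp(-2*I*pi/3))*conj(exp(2*I*pi/3))]
      = (1/3)[(3) + (2*exp(-2*I*pi/3) + exp(2*I*pi/3)) + (exp(-2*I*pi/3) + 2*exp(2*I*pi/3))] = 0/3 = 0
(Exp terms are combined using exp(i*s)*conj(exp(i*t)) = exp(i*(s-t)), and sums of them are collapsed using the identity that for every m > 1 the m distinct m-th roots of unity sum to 0, e.g. 1 + exp(2*I*pi/3) + exp(-2*I*pi/3) = 0.)
Dimension check: dim(rho) = sum (mult * dim) = 1*1 + 2*1 + 0*1 = 3 = chi_rho(e) = 3.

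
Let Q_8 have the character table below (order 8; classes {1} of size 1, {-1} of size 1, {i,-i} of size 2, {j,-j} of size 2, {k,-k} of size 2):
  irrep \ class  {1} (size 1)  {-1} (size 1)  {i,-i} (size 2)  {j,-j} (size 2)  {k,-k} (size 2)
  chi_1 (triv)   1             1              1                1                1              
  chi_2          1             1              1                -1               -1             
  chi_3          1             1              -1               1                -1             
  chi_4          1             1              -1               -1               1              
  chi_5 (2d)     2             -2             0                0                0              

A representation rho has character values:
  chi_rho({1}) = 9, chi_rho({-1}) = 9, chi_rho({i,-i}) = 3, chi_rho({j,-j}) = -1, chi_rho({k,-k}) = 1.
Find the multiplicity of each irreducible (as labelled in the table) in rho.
Multiplicities: chi_1: 3, chi_2: 3, chi_3: 1, chi_4: 2, chi_5: 0.

Why: Use <chi_rho, chi> = (1/|G|) sum_C |C| * chi_rho(C) * conj(chi(C)) with |G| = 8 for each irreducible chi in the table:
  <chi_rho, chi_1> = (1/8)[1*(9)*conj(1) + 1*(9)*conj(1) + 2*(3)*conj(1) + 2*(-1)*conj(1) + 2*(1)*conj(1)]
      = (1/8)[(9) + (9) + (6) + (-2) + (2)] = 24/8 = 3
  <chi_rho, chi_2> = (1/8)[1*(9)*conj(1) + 1*(9)*conj(1) + 2*(3)*conj(1) + 2*(-1)*conj(-1) + 2*(1)*conj(-1)]
      = (1/8)[(9) + (9) + (6) + (2) + (-2)] = 24/8 = 3
  <chi_rho, chi_3> = (1/8)[1*(9)*conj(1) + 1*(9)*conj(1) + 2*(3)*conj(-1) + 2*(-1)*conj(1) + 2*(1)*conj(-1)]
      = (1/8)[(9) + (9) + (-6) + (-2) + (-2)] = 8/8 = 1
  <chi_rho, chi_4> = (1/8)[1*(9)*conj(1) + 1*(9)*conj(1) + 2*(3)*conj(-1) + 2*(-1)*conj(-1) + 2*(1)*conj(1)]
      = (1/8)[(9) + (9) + (-6) + (2) + (2)] = 16/8 = 2
  <chi_rho, chi_5> = (1/8)[1*(9)*conj(2) + 1*(9)*conj(-2) + 2*(3)*conj(0) + 2*(-1)*conj(0) + 2*(1)*conj(0)]
      = (1/8)[(18) + (-18) + (0) + (0) + (0)] = 0/8 = 0
Dimension check: dim(rho) = sum (mult * dim) = 3*1 + 3*1 + 1*1 + 2*1 + 0*2 = 9 = chi_rho(e) = 9.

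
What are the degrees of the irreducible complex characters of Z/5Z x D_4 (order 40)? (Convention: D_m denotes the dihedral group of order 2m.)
Dimensions: 1, 1, 1, 1, 1, 1, 1, 1, 1, 1, 1, 1, 1, 1, 1, 1, 1, 1, 1, 1, 2, 2, 2, 2, 2

Explanation: There are 25 irreducibles (= number of conjugacy classes). Their dimensions d_i satisfy sum d_i^2 = |G| = 40: 1 + 1 + 1 + 1 + 1 + 1 + 1 + 1 + 1 + 1 + 1 + 1 + 1 + 1 + 1 + 1 + 1 + 1 + 1 + 1 + 4 + 4 + 4 + 4 + 4 = 40. (For the product with Z/5Z: each of the 5 1-dim characters of Z/5Z tensors with each irrep of D_4, giving 5 copies of each D_4-dimension.)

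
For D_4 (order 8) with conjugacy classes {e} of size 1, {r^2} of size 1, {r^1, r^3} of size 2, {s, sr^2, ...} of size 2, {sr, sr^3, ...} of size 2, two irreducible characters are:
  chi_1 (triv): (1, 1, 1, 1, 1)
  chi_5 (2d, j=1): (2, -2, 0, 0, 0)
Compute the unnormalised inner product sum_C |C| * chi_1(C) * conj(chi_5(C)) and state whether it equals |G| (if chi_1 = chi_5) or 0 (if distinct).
Sum = 0; so <chi_1, chi_5> = 0 (distinct irreducibles are orthogonal).

Working: Compute term by term over conjugacy classes (|C| * chi_1(C) * conj(chi_5(C))):
  1*(1)*conj(2) + 1*(1)*conj(-2) + 2*(1)*conj(0) + 2*(1)*conj(0) + 2*(1)*conj(0)
  = (2) + (-2) + (0) + (0) + (0)
  = 0.
Dividing by |G| = 8 gives 0/8 = 0, matching the row-orthogonality relation <chi_1, chi_5> = [chi_1 = chi_5].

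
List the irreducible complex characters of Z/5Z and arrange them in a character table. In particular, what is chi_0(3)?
Character table of Z/5Z (irreps indexed chi_0,...,chi_4 with chi_k(m) = zeta_5^(k*m), zeta_5 = exp(2*pi*i/5)):
  irrep \ class  {0} (size 1)  {1} (size 1)    {2} (size 1)    {3} (size 1)    {4} (size 1)  
  chi_0          1             1               1               1               1             
  chi_1          1             exp(2*I*pi/5)   exp(4*I*pi/5)   exp(-4*I*pi/5)  exp(-2*I*pi/5)
  chi_2          1             exp(4*I*pi/5)   exp(-2*I*pi/5)  exp(2*I*pi/5)   exp(-4*I*pi/5)
  chi_3          1             exp(-4*I*pi/5)  exp(2*I*pi/5)   exp(-2*I*pi/5)  exp(4*I*pi/5) 
  chi_4          1             exp(-2*I*pi/5)  exp(-4*I*pi/5)  exp(4*I*pi/5)   exp(2*I*pi/5) 

Spot check: chi_0(3) = zeta_5^(0*3) = zeta_5^0 = 1.

Argument: Z/5Z is abelian, so all 5 irreducible complex representations are 1-dimensional. They are given by chi_k(m) = zeta_5^(k*m) for k = 0,...,4. Row orthogonality: sum_m chi_k(m) conj(chi_l(m)) = 5 * [k = l].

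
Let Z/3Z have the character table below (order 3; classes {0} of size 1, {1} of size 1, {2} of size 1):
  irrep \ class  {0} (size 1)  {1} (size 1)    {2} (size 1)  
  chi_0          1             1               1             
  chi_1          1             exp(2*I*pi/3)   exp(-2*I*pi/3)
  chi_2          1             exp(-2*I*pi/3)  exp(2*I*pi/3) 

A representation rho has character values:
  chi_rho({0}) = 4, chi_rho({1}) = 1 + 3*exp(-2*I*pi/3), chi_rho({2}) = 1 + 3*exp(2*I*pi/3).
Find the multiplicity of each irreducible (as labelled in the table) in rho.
Multiplicities: chi_0: 1, chi_1: 0, chi_2: 3.

Working: Use <chi_rho, chi> = (1/|G|) sum_C |C| * chi_rho(C) * conj(chi(C)) with |G| = 3 for each irreducible chi in the table:
  <chi_rho, chi_0> = (1/3)[1*(4)*conj(1) + 1*(1 + 3*exp(-2*I*pi/3))*conj(1) + 1*(1 + 3*exp(2*I*pi/3))*conj(1)]
      = (1/3)[(4) + (1 + 3*exp(-2*I*pi/3)) + (1 + 3*exp(2*I*pi/3))] = 3/3 = 1
  <chi_rho, chi_1> = (1/3)[1*(4)*conj(1) + 1*(1 + 3*exp(-2*I*pi/3))*conj(exp(2*I*pi/3)) + 1*(1 + 3*exp(2*I*pi/3))*conj(exp(-2*I*pi/3))]
      = (1/3)[(4) + (exp(-2*I*pi/3) + 3*exp(2*I*pi/3)) + (3*exp(-2*I*pi/3) + exp(2*I*pi/3))] = 0/3 = 0
  <chi_rho, chi_2> = (1/3)[1*(4)*conj(1) + 1*(1 + 3*exp(-2*I*pi/3))*conj(exp(-2*I*pi/3)) + 1*(1 + 3*exp(2*I*pi/3))*conj(exp(2*I*pi/3))]
      = (1/3)[(4) + (3 + exp(2*I*pi/3)) + (3 + exp(-2*I*pi/3))] = 9/3 = 3
(Exp terms are combined using exp(i*s)*conj(exp(i*t)) = exp(i*(s-t)), and sums of them are collapsed using the identity that for every m > 1 the m distinct m-th roots of unity sum to 0, e.g. 1 + exp(2*I*pi/3) + exp(-2*I*pi/3) = 0.)
Dimension check: dim(rho) = sum (mult * dim) = 1*1 + 0*1 + 3*1 = 4 = chi_rho(e) = 4.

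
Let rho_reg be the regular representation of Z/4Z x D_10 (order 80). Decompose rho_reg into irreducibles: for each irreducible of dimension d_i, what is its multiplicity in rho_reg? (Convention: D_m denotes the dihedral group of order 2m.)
Each irreducible V_i of dimension d_i appears with multiplicity d_i, i.e. rho_reg = (direct sum over all irreducibles V_i) d_i V_i. The irreducible dimensions for Z/4Z x D_10 are 1, 1, 1, 1, 1, 1, 1, 1, 1, 1, 1, 1, 1, 1, 1, 1, 2, 2, 2, 2, 2, 2, 2, 2, 2, 2, 2, 2, 2, 2, 2, 2: 16 irreducibles of dimension 1, each with multiplicity 1; 16 irreducibles of dimension 2, each with multiplicity 2. Total dimension 16*1*1 + 16*2*2 = 80 = |G|.

Justification: General theorem: in the regular representation of a finite group G, each irreducible appears with multiplicity equal to its dimension. Check: dim(rho_reg) = sum d_i^2 = 1 + 1 + 1 + 1 + 1 + 1 + 1 + 1 + 1 + 1 + 1 + 1 + 1 + 1 + 1 + 1 + 4 + 4 + 4 + 4 + 4 + 4 + 4 + 4 + 4 + 4 + 4 + 4 + 4 + 4 + 4 + 4 = 80 = |G|.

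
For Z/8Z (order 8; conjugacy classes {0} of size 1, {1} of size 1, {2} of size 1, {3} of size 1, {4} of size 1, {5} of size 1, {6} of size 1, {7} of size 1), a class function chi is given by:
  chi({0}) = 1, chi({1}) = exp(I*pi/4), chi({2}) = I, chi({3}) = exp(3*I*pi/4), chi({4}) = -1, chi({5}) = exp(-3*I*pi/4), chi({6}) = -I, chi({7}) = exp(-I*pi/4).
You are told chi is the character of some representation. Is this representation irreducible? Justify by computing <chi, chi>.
Irreducible: <chi, chi> = 1.

Details: <chi, chi> = (1/|G|) sum_C |C| * |chi(C)|^2 = (1/8)[1*|1|^2 + 1*|exp(I*pi/4)|^2 + 1*|I|^2 + 1*|exp(3*I*pi/4)|^2 + 1*|-1|^2 + 1*|exp(-3*I*pi/4)|^2 + 1*|-I|^2 + 1*|exp(-I*pi/4)|^2]
  = (1/8)[(1) + (1) + (1) + (1) + (1) + (1) + (1) + (1)] = 8/8 = 1.
(Exp terms are combined using exp(i*s)*conj(exp(i*t)) = exp(i*(s-t)), and sums of them are collapsed using the identity that for every m > 1 the m distinct m-th roots of unity sum to 0, e.g. 1 + exp(2*I*pi/3) + exp(-2*I*pi/3) = 0.)
A character is irreducible iff <chi, chi> = 1, so this representation is irreducible.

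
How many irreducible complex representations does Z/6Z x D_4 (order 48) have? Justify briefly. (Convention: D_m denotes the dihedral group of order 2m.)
30

Derivation: The number of irreducible complex representations of a finite group equals its number of conjugacy classes. For a direct product, #classes(G x H) = #classes(G) * #classes(H). Z/6Z has 6 classes (abelian), D_4 has 5 classes, so 6 * 5 = 30, so Z/6Z x D_4 (order 48) has exactly 30 irreducible complex representations.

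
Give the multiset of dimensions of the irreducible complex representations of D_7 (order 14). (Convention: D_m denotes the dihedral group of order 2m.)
Dimensions: 1, 1, 2, 2, 2

Why: There are 5 irreducibles (= number of conjugacy classes). Their dimensions d_i satisfy sum d_i^2 = |G| = 14: 1 + 1 + 4 + 4 + 4 = 14.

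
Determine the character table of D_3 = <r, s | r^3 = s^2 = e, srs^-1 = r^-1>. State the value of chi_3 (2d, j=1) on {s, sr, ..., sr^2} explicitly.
Conjugacy classes: {e} of size 1, {r^1, r^2} of size 2, {s, sr, ..., sr^2} of size 3.
Character table:
  irrep \ class              {e} (size 1)  {r^1, r^2} (size 2)  {s, sr, ..., sr^2} (size 3)
  chi_1 (triv)               1             1                    1                          
  chi_2 (sign: r->1, s->-1)  1             1                    -1                         
  chi_3 (2d, j=1)            2             -1                   0                          

Spot check: chi_3 (2d, j=1) on {s, sr, ..., sr^2} = 0.

Argument: D_3 has order 2*3 = 6 with 3 conjugacy classes, hence 3 irreducibles. Sum of squared dims 1 + 1 + 4 = 6 = |G|. Linear characters come from the abelianisation; the 2-dimensional irreps have character r^k -> 2*cos(2*pi*j*k/3), reflections -> 0.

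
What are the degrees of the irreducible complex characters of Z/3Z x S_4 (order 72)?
Dimensions: 1, 1, 1, 1, 1, 1, 2, 2, 2, 3, 3, 3, 3, 3, 3

Solution. There are 15 irreducibles (= number of conjugacy classes). Their dimensions d_i satisfy sum d_i^2 = |G| = 72: 1 + 1 + 1 + 1 + 1 + 1 + 4 + 4 + 4 + 9 + 9 + 9 + 9 + 9 + 9 = 72. (For the product with Z/3Z: each of the 3 1-dim characters of Z/3Z tensors with each irrep of S_4, giving 3 copies of each S_4-dimension.)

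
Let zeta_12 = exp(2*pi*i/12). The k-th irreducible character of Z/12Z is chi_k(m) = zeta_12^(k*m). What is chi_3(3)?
chi_3(3) = zeta_12^9 = -I

Justification: chi_3(3) = zeta_12^(3*3) = zeta_12^9. Since zeta_12^12 = 1, this equals zeta_12^9 = exp(2*pi*i*9/12) = -I.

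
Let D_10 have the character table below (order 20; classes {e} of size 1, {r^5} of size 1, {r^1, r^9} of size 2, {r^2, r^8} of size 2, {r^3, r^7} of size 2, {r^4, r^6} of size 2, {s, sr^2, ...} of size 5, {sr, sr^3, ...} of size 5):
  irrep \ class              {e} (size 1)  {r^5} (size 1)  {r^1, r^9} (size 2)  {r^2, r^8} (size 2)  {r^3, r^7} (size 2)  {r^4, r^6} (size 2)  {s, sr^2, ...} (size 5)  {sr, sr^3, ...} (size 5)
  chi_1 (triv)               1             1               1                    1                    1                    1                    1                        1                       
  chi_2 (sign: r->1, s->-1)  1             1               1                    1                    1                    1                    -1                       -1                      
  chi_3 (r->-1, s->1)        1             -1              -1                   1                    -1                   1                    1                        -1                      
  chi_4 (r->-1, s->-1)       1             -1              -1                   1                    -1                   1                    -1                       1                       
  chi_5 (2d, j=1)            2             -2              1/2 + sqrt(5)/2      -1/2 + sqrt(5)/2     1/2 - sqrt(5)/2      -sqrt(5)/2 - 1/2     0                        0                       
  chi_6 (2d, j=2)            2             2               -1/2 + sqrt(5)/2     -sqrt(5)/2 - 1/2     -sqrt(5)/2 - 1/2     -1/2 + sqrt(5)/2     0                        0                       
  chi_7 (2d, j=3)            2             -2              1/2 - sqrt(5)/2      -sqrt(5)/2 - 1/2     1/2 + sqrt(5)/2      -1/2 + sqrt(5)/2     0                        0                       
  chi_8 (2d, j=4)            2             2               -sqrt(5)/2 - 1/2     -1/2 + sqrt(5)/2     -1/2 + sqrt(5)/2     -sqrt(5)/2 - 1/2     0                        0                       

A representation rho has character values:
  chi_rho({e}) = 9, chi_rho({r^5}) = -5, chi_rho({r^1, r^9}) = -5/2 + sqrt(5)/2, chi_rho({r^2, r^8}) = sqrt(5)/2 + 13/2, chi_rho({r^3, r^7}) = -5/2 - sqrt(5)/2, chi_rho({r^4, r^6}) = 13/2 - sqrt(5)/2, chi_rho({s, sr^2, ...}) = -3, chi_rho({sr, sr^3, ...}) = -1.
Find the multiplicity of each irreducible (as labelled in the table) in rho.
Multiplicities: chi_1: 0, chi_2: 2, chi_3: 2, chi_4: 3, chi_5: 1, chi_6: 0, chi_7: 0, chi_8: 0.

Explanation: Use <chi_rho, chi> = (1/|G|) sum_C |C| * chi_rho(C) * conj(chi(C)) with |G| = 20 for each irreducible chi in the table:
  <chi_rho, chi_1> = (1/20)[1*(9)*conj(1) + 1*(-5)*conj(1) + 2*(-5/2 + sqrt(5)/2)*conj(1) + 2*(sqrt(5)/2 + 13/2)*conj(1) + 2*(-5/2 - sqrt(5)/2)*conj(1) + 2*(13/2 - sqrt(5)/2)*conj(1) + 5*(-3)*conj(1) + 5*(-1)*conj(1)]
      = (1/20)[(9) + (-5) + (-5 + sqrt(5)) + (sqrt(5) + 13) + (-5 - sqrt(5)) + (13 - sqrt(5)) + (-15) + (-5)] = 0/20 = 0
  <chi_rho, chi_2> = (1/20)[1*(9)*conj(1) + 1*(-5)*conj(1) + 2*(-5/2 + sqrt(5)/2)*conj(1) + 2*(sqrt(5)/2 + 13/2)*conj(1) + 2*(-5/2 - sqrt(5)/2)*conj(1) + 2*(13/2 - sqrt(5)/2)*conj(1) + 5*(-3)*conj(-1) + 5*(-1)*conj(-1)]
      = (1/20)[(9) + (-5) + (-5 + sqrt(5)) + (sqrt(5) + 13) + (-5 - sqrt(5)) + (13 - sqrt(5)) + (15) + (5)] = 40/20 = 2
  <chi_rho, chi_3> = (1/20)[1*(9)*conj(1) + 1*(-5)*conj(-1) + 2*(-5/2 + sqrt(5)/2)*conj(-1) + 2*(sqrt(5)/2 + 13/2)*conj(1) + 2*(-5/2 - sqrt(5)/2)*conj(-1) + 2*(13/2 - sqrt(5)/2)*conj(1) + 5*(-3)*conj(1) + 5*(-1)*conj(-1)]
      = (1/20)[(9) + (5) + (5 - sqrt(5)) + (sqrt(5) + 13) + (sqrt(5) + 5) + (13 - sqrt(5)) + (-15) + (5)] = 40/20 = 2
  <chi_rho, chi_4> = (1/20)[1*(9)*conj(1) + 1*(-5)*conj(-1) + 2*(-5/2 + sqrt(5)/2)*conj(-1) + 2*(sqrt(5)/2 + 13/2)*conj(1) + 2*(-5/2 - sqrt(5)/2)*conj(-1) + 2*(13/2 - sqrt(5)/2)*conj(1) + 5*(-3)*conj(-1) + 5*(-1)*conj(1)]
      = (1/20)[(9) + (5) + (5 - sqrt(5)) + (sqrt(5) + 13) + (sqrt(5) + 5) + (13 - sqrt(5)) + (15) + (-5)] = 60/20 = 3
  <chi_rho, chi_5> = (1/20)[1*(9)*conj(2) + 1*(-5)*conj(-2) + 2*(-5/2 + sqrt(5)/2)*conj(1/2 + sqrt(5)/2) + 2*(sqrt(5)/2 + 13/2)*conj(-1/2 + sqrt(5)/2) + 2*(-5/2 - sqrt(5)/2)*conj(1/2 - sqrt(5)/2) + 2*(13/2 - sqrt(5)/2)*conj(-sqrt(5)/2 - 1/2) + 5*(-3)*conj(0) + 5*(-1)*conj(0)]
      = (1/20)[(18) + (10) + (-2*sqrt(5)) + (-4 + 6*sqrt(5)) + (2*sqrt(5)) + (-6*sqrt(5) - 4) + (0) + (0)] = 20/20 = 1
  <chi_rho, chi_6> = (1/20)[1*(9)*conj(2) + 1*(-5)*conj(2) + 2*(-5/2 + sqrt(5)/2)*conj(-1/2 + sqrt(5)/2) + 2*(sqrt(5)/2 + 13/2)*conj(-sqrt(5)/2 - 1/2) + 2*(-5/2 - sqrt(5)/2)*conj(-sqrt(5)/2 - 1/2) + 2*(13/2 - sqrt(5)/2)*conj(-1/2 + sqrt(5)/2) + 5*(-3)*conj(0) + 5*(-1)*conj(0)]
      = (1/20)[(18) + (-10) + (5 - 3*sqrt(5)) + (-7*sqrt(5) - 9) + (5 + 3*sqrt(5)) + (-9 + 7*sqrt(5)) + (0) + (0)] = 0/20 = 0
  <chi_rho, chi_7> = (1/20)[1*(9)*conj(2) + 1*(-5)*conj(-2) + 2*(-5/2 + sqrt(5)/2)*conj(1/2 - sqrt(5)/2) + 2*(sqrt(5)/2 + 13/2)*conj(-sqrt(5)/2 - 1/2) + 2*(-5/2 - sqrt(5)/2)*conj(1/2 + sqrt(5)/2) + 2*(13/2 - sqrt(5)/2)*conj(-1/2 + sqrt(5)/2) + 5*(-3)*conj(0) + 5*(-1)*conj(0)]
      = (1/20)[(18) + (10) + (-5 + 3*sqrt(5)) + (-7*sqrt(5) - 9) + (-3*sqrt(5) - 5) + (-9 + 7*sqrt(5)) + (0) + (0)] = 0/20 = 0
  <chi_rho, chi_8> = (1/20)[1*(9)*conj(2) + 1*(-5)*conj(2) + 2*(-5/2 + sqrt(5)/2)*conj(-sqrt(5)/2 - 1/2) + 2*(sqrt(5)/2 + 13/2)*conj(-1/2 + sqrt(5)/2) + 2*(-5/2 - sqrt(5)/2)*conj(-1/2 + sqrt(5)/2) + 2*(13/2 - sqrt(5)/2)*conj(-sqrt(5)/2 - 1/2) + 5*(-3)*conj(0) + 5*(-1)*conj(0)]
      = (1/20)[(18) + (-10) + (2*sqrt(5)) + (-4 + 6*sqrt(5)) + (-2*sqrt(5)) + (-6*sqrt(5) - 4) + (0) + (0)] = 0/20 = 0
Dimension check: dim(rho) = sum (mult * dim) = 0*1 + 2*1 + 2*1 + 3*1 + 1*2 + 0*2 + 0*2 + 0*2 = 9 = chi_rho(e) = 9.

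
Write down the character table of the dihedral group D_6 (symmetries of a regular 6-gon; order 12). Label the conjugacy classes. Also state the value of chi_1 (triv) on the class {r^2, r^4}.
Conjugacy classes: {e} of size 1, {r^3} of size 1, {r^1, r^5} of size 2, {r^2, r^4} of size 2, {s, sr^2, ...} of size 3, {sr, sr^3, ...} of size 3.
Character table:
  irrep \ class              {e} (size 1)  {r^3} (size 1)  {r^1, r^5} (size 2)  {r^2, r^4} (size 2)  {s, sr^2, ...} (size 3)  {sr, sr^3, ...} (size 3)
  chi_1 (triv)               1             1               1                    1                    1                        1                       
  chi_2 (sign: r->1, s->-1)  1             1               1                    1                    -1                       -1                      
  chi_3 (r->-1, s->1)        1             -1              -1                   1                    1                        -1                      
  chi_4 (r->-1, s->-1)       1             -1              -1                   1                    -1                       1                       
  chi_5 (2d, j=1)            2             -2              1                    -1                   0                        0                       
  chi_6 (2d, j=2)            2             2               -1                   -1                   0                        0                       

Spot check: chi_1 (triv) on {r^2, r^4} = 1.

Details: D_6 has order 2*6 = 12 with 6 conjugacy classes, hence 6 irreducibles. Sum of squared dims 1 + 1 + 1 + 1 + 4 + 4 = 12 = |G|. Linear characters come from the abelianisation; the 2-dimensional irreps have character r^k -> 2*cos(2*pi*j*k/6), reflections -> 0.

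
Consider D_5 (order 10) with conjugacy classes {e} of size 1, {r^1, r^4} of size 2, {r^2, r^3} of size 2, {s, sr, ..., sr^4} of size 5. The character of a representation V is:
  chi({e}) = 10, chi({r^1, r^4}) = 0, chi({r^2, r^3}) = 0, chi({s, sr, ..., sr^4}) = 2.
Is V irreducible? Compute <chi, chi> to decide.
Not irreducible (reducible): <chi, chi> = 12 > 1.

Proof sketch: <chi, chi> = (1/|G|) sum_C |C| * |chi(C)|^2 = (1/10)[1*|10|^2 + 2*|0|^2 + 2*|0|^2 + 5*|2|^2]
  = (1/10)[(100) + (0) + (0) + (20)] = 120/10 = 12.
A character is irreducible iff <chi, chi> = 1, so this representation is reducible.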